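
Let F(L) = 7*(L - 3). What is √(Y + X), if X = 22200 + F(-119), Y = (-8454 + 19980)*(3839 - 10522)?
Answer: 8*I*√1203233 ≈ 8775.4*I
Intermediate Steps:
Y = -77028258 (Y = 11526*(-6683) = -77028258)
F(L) = -21 + 7*L (F(L) = 7*(-3 + L) = -21 + 7*L)
X = 21346 (X = 22200 + (-21 + 7*(-119)) = 22200 + (-21 - 833) = 22200 - 854 = 21346)
√(Y + X) = √(-77028258 + 21346) = √(-77006912) = 8*I*√1203233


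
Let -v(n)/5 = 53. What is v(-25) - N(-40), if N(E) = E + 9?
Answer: -234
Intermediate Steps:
N(E) = 9 + E
v(n) = -265 (v(n) = -5*53 = -265)
v(-25) - N(-40) = -265 - (9 - 40) = -265 - 1*(-31) = -265 + 31 = -234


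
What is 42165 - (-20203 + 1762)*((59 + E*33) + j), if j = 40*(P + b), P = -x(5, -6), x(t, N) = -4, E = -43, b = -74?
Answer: -76672395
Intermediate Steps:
P = 4 (P = -1*(-4) = 4)
j = -2800 (j = 40*(4 - 74) = 40*(-70) = -2800)
42165 - (-20203 + 1762)*((59 + E*33) + j) = 42165 - (-20203 + 1762)*((59 - 43*33) - 2800) = 42165 - (-18441)*((59 - 1419) - 2800) = 42165 - (-18441)*(-1360 - 2800) = 42165 - (-18441)*(-4160) = 42165 - 1*76714560 = 42165 - 76714560 = -76672395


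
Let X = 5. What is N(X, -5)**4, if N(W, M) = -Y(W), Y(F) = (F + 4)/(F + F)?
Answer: 6561/10000 ≈ 0.65610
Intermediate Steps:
Y(F) = (4 + F)/(2*F) (Y(F) = (4 + F)/((2*F)) = (4 + F)*(1/(2*F)) = (4 + F)/(2*F))
N(W, M) = -(4 + W)/(2*W)
N(X, -5)**4 = ((1/2)*(-4 - 1*5)/5)**4 = ((1/2)*(1/5)*(-4 - 5))**4 = ((1/2)*(1/5)*(-9))**4 = (-9/10)**4 = 6561/10000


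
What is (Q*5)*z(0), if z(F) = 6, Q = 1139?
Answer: 34170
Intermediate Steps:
(Q*5)*z(0) = (1139*5)*6 = 5695*6 = 34170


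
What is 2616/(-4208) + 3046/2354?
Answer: 416219/619102 ≈ 0.67229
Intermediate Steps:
2616/(-4208) + 3046/2354 = 2616*(-1/4208) + 3046*(1/2354) = -327/526 + 1523/1177 = 416219/619102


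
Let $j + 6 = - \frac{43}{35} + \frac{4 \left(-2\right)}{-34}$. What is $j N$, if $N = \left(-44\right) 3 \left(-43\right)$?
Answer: $- \frac{23617836}{595} \approx -39694.0$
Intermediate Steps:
$j = - \frac{4161}{595}$ ($j = -6 - \left(\frac{43}{35} - \frac{4 \left(-2\right)}{-34}\right) = -6 - \frac{591}{595} = - \frac{4161}{595} \approx -6.9933$)
$N = 5676$ ($N = \left(-132\right) \left(-43\right) = 5676$)
$j N = \left(- \frac{4161}{595}\right) 5676 = - \frac{23617836}{595}$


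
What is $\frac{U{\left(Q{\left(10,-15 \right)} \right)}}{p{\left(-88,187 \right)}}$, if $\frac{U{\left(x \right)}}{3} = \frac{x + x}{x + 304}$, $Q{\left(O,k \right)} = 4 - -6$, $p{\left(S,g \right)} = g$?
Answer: $\frac{30}{29359} \approx 0.0010218$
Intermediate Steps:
$Q{\left(O,k \right)} = 10$ ($Q{\left(O,k \right)} = 4 + 6 = 10$)
$U{\left(x \right)} = \frac{6 x}{304 + x}$ ($U{\left(x \right)} = 3 \frac{x + x}{x + 304} = 3 \frac{2 x}{304 + x} = \frac{6 x}{304 + x}$)
$\frac{U{\left(Q{\left(10,-15 \right)} \right)}}{p{\left(-88,187 \right)}} = \frac{6 \cdot 10 \frac{1}{304 + 10}}{187} = 6 \cdot 10 \cdot \frac{1}{314} \cdot \frac{1}{187} = \frac{30}{157} \cdot \frac{1}{187} = \frac{30}{29359}$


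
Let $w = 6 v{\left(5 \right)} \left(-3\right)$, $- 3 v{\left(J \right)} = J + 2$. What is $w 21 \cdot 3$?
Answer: $2646$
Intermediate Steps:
$v{\left(J \right)} = - \frac{2}{3} - \frac{J}{3}$ ($v{\left(J \right)} = - \frac{J + 2}{3} = - \frac{2 + J}{3} = - \frac{2}{3} - \frac{J}{3}$)
$w = 42$ ($w = 6 \left(- \frac{2}{3} - \frac{5}{3}\right) \left(-3\right) = 6 \left(- \frac{7}{3}\right) \left(-3\right) = \left(-14\right) \left(-3\right) = 42$)
$w 21 \cdot 3 = 42 \cdot 21 \cdot 3 = 42 \cdot 63 = 2646$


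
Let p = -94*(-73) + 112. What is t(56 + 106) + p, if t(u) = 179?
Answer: 7153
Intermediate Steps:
p = 6974 (p = 6862 + 112 = 6974)
t(56 + 106) + p = 179 + 6974 = 7153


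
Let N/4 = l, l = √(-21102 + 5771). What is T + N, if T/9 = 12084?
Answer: 108756 + 4*I*√15331 ≈ 1.0876e+5 + 495.27*I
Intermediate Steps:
T = 108756 (T = 9*12084 = 108756)
l = I*√15331 (l = √(-15331) = I*√15331 ≈ 123.82*I)
N = 4*I*√15331 (N = 4*(I*√15331) = 4*I*√15331 ≈ 495.27*I)
T + N = 108756 + 4*I*√15331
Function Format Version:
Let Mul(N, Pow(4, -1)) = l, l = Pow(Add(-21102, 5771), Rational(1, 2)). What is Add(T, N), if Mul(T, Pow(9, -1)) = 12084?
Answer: Add(108756, Mul(4, I, Pow(15331, Rational(1, 2)))) ≈ Add(1.0876e+5, Mul(495.27, I))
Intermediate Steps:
T = 108756 (T = Mul(9, 12084) = 108756)
l = Mul(I, Pow(15331, Rational(1, 2))) (l = Pow(-15331, Rational(1, 2)) = Mul(I, Pow(15331, Rational(1, 2))) ≈ Mul(123.82, I))
N = Mul(4, I, Pow(15331, Rational(1, 2))) (N = Mul(4, Mul(I, Pow(15331, Rational(1, 2)))) = Mul(4, I, Pow(15331, Rational(1, 2))) ≈ Mul(495.27, I))
Add(T, N) = Add(108756, Mul(4, I, Pow(15331, Rational(1, 2))))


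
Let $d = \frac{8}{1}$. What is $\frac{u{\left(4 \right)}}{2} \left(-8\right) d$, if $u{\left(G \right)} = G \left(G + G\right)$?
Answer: $-1024$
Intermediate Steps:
$u{\left(G \right)} = 2 G^{2}$ ($u{\left(G \right)} = G 2 G = 2 G^{2}$)
$d = 8$ ($d = 8 \cdot 1 = 8$)
$\frac{u{\left(4 \right)}}{2} \left(-8\right) d = \frac{2 \cdot 4^{2}}{2} \left(-8\right) 8 = 2 \cdot 16 \cdot \frac{1}{2} \left(-8\right) 8 = 32 \cdot \frac{1}{2} \left(-8\right) 8 = 16 \left(-8\right) 8 = \left(-128\right) 8 = -1024$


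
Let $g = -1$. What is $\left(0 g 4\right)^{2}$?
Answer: $0$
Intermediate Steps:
$\left(0 g 4\right)^{2} = \left(0 \left(-1\right) 4\right)^{2} = \left(0 \cdot 4\right)^{2} = 0^{2} = 0$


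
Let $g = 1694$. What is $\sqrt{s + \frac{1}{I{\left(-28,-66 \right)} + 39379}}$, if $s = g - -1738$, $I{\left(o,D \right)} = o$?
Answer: $\frac{\sqrt{5314456161183}}{39351} \approx 58.583$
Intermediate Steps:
$s = 3432$ ($s = 1694 - -1738 = 1694 + 1738 = 3432$)
$\sqrt{s + \frac{1}{I{\left(-28,-66 \right)} + 39379}} = \sqrt{3432 + \frac{1}{-28 + 39379}} = \sqrt{3432 + \frac{1}{39351}} = \sqrt{\frac{135052633}{39351}} = \frac{\sqrt{5314456161183}}{39351}$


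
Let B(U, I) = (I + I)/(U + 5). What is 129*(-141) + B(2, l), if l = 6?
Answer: -127311/7 ≈ -18187.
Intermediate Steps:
B(U, I) = 2*I/(5 + U) (B(U, I) = (2*I)/(5 + U) = 2*I/(5 + U))
129*(-141) + B(2, l) = 129*(-141) + 2*6/(5 + 2) = -18189 + 2*6/7 = -18189 + 2*6*(⅐) = -18189 + 12/7 = -127311/7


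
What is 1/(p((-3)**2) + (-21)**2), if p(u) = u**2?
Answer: 1/522 ≈ 0.0019157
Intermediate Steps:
1/(p((-3)**2) + (-21)**2) = 1/(((-3)**2)**2 + (-21)**2) = 1/(9**2 + 441) = 1/(81 + 441) = 1/522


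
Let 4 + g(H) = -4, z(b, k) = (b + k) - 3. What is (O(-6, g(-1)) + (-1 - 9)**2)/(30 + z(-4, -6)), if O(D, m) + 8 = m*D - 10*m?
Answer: 220/17 ≈ 12.941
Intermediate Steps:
z(b, k) = -3 + b + k
g(H) = -8 (g(H) = -4 - 4 = -8)
O(D, m) = -8 - 10*m + D*m (O(D, m) = -8 + (m*D - 10*m) = -8 + (D*m - 10*m) = -8 + (-10*m + D*m) = -8 - 10*m + D*m)
(O(-6, g(-1)) + (-1 - 9)**2)/(30 + z(-4, -6)) = ((-8 - 10*(-8) - 6*(-8)) + (-1 - 9)**2)/(30 + (-3 - 4 - 6)) = ((-8 + 80 + 48) + (-10)**2)/(30 - 13) = (120 + 100)/17 = 220*(1/17) = 220/17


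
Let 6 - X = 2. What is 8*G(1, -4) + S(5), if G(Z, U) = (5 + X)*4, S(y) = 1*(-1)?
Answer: 287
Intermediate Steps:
X = 4 (X = 6 - 1*2 = 6 - 2 = 4)
S(y) = -1
G(Z, U) = 36 (G(Z, U) = (5 + 4)*4 = 9*4 = 36)
8*G(1, -4) + S(5) = 8*36 - 1 = 288 - 1 = 287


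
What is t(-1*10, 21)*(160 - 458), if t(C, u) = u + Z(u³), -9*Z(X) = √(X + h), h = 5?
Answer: -6258 + 298*√9266/9 ≈ -3070.7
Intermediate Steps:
Z(X) = -√(5 + X)/9 (Z(X) = -√(X + 5)/9 = -√(5 + X)/9)
t(C, u) = u - √(5 + u³)/9
t(-1*10, 21)*(160 - 458) = (21 - √(5 + 21³)/9)*(160 - 458) = (21 - √(5 + 9261)/9)*(-298) = (21 - √9266/9)*(-298) = -6258 + 298*√9266/9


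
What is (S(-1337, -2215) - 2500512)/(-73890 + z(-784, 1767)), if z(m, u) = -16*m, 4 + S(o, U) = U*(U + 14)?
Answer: -2374699/61346 ≈ -38.710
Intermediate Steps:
S(o, U) = -4 + U*(14 + U) (S(o, U) = -4 + U*(U + 14) = -4 + U*(14 + U))
(S(-1337, -2215) - 2500512)/(-73890 + z(-784, 1767)) = ((-4 + (-2215)² + 14*(-2215)) - 2500512)/(-73890 - 16*(-784)) = ((-4 + 4906225 - 31010) - 2500512)/(-73890 + 12544) = (4875211 - 2500512)/(-61346) = 2374699*(-1/61346) = -2374699/61346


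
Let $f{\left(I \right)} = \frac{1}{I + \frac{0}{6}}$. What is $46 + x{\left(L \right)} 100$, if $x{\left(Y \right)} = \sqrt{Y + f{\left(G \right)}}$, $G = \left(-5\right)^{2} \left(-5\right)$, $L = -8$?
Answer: $46 + 4 i \sqrt{5005} \approx 46.0 + 282.98 i$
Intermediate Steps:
$G = -125$ ($G = 25 \left(-5\right) = -125$)
$f{\left(I \right)} = \frac{1}{I}$ ($f{\left(I \right)} = \frac{1}{I + 0 \cdot \frac{1}{6}} = \frac{1}{I + 0} = \frac{1}{I}$)
$x{\left(Y \right)} = \sqrt{- \frac{1}{125} + Y}$ ($x{\left(Y \right)} = \sqrt{Y + \frac{1}{-125}} = \sqrt{Y - \frac{1}{125}} = \sqrt{- \frac{1}{125} + Y}$)
$46 + x{\left(L \right)} 100 = 46 + \frac{\sqrt{-5 + 625 \left(-8\right)}}{25} \cdot 100 = 46 + \frac{\sqrt{-5 - 5000}}{25} \cdot 100 = 46 + \frac{\sqrt{-5005}}{25} \cdot 100 = 46 + \frac{i \sqrt{5005}}{25} \cdot 100 = 46 + 4 i \sqrt{5005}$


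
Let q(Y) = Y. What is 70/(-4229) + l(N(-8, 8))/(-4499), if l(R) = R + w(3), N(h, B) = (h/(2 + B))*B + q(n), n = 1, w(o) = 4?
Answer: -1545047/95131355 ≈ -0.016241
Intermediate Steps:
N(h, B) = 1 + B*h/(2 + B) (N(h, B) = (h/(2 + B))*B + 1 = B*h/(2 + B) + 1 = 1 + B*h/(2 + B))
l(R) = 4 + R (l(R) = R + 4 = 4 + R)
70/(-4229) + l(N(-8, 8))/(-4499) = 70/(-4229) + (4 + (2 + 8 + 8*(-8))/(2 + 8))/(-4499) = 70*(-1/4229) + (4 + (2 + 8 - 64)/10)*(-1/4499) = -70/4229 + (4 + (1/10)*(-54))*(-1/4499) = -70/4229 + (4 - 27/5)*(-1/4499) = -70/4229 - 7/5*(-1/4499) = -70/4229 + 7/22495 = -1545047/95131355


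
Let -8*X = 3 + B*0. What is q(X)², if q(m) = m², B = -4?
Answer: 81/4096 ≈ 0.019775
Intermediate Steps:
X = -3/8 (X = -(3 - 4*0)/8 = -(3 + 0)/8 = -⅛*3 = -3/8 ≈ -0.37500)
q(X)² = ((-3/8)²)² = (9/64)² = 81/4096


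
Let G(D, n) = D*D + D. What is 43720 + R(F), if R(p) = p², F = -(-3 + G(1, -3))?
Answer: 43721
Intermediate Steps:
G(D, n) = D + D² (G(D, n) = D² + D = D + D²)
F = 1 (F = -(-3 + 1*(1 + 1)) = -(-3 + 1*2) = -(-3 + 2) = -1*(-1) = 1)
43720 + R(F) = 43720 + 1² = 43720 + 1 = 43721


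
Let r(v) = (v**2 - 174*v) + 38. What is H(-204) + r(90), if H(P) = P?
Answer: -7726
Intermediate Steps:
r(v) = 38 + v**2 - 174*v
H(-204) + r(90) = -204 + (38 + 90**2 - 174*90) = -204 + (38 + 8100 - 15660) = -204 - 7522 = -7726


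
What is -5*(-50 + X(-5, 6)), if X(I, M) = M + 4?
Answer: 200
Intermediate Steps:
X(I, M) = 4 + M
-5*(-50 + X(-5, 6)) = -5*(-50 + (4 + 6)) = -5*(-50 + 10) = -5*(-40) = 200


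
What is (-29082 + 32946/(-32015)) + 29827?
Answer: 1253591/1685 ≈ 743.97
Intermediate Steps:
(-29082 + 32946/(-32015)) + 29827 = (-29082 + 32946*(-1/32015)) + 29827 = (-29082 - 1734/1685) + 29827 = -49004904/1685 + 29827 = 1253591/1685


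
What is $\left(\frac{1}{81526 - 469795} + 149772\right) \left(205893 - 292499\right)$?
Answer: $- \frac{5036296927110202}{388269} \approx -1.2971 \cdot 10^{10}$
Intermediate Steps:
$\left(\frac{1}{81526 - 469795} + 149772\right) \left(205893 - 292499\right) = \left(\frac{1}{-388269} + 149772\right) \left(-86606\right) = \left(- \frac{1}{388269} + 149772\right) \left(-86606\right) = \frac{58151824667}{388269} \left(-86606\right) = - \frac{5036296927110202}{388269}$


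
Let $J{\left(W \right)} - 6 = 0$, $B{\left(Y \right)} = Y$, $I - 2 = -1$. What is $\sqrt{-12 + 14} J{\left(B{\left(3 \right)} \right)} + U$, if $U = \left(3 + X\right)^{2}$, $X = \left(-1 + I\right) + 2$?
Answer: $25 + 6 \sqrt{2} \approx 33.485$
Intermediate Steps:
$I = 1$ ($I = 2 - 1 = 1$)
$J{\left(W \right)} = 6$ ($J{\left(W \right)} = 6 + 0 = 6$)
$X = 2$ ($X = \left(-1 + 1\right) + 2 = 0 + 2 = 2$)
$U = 25$ ($U = \left(3 + 2\right)^{2} = 5^{2} = 25$)
$\sqrt{-12 + 14} J{\left(B{\left(3 \right)} \right)} + U = \sqrt{-12 + 14} \cdot 6 + 25 = \sqrt{2} \cdot 6 + 25 = 6 \sqrt{2} + 25 = 25 + 6 \sqrt{2}$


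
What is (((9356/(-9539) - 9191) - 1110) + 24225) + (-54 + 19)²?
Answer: 144496955/9539 ≈ 15148.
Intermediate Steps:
(((9356/(-9539) - 9191) - 1110) + 24225) + (-54 + 19)² = (((9356*(-1/9539) - 9191) - 1110) + 24225) + (-35)² = (((-9356/9539 - 9191) - 1110) + 24225) + 1225 = ((-87682305/9539 - 1110) + 24225) + 1225 = (-98270595/9539 + 24225) + 1225 = 132811680/9539 + 1225 = 144496955/9539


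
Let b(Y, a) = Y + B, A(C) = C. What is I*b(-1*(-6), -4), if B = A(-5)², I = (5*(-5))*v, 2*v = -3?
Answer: 2325/2 ≈ 1162.5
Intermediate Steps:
v = -3/2 (v = (½)*(-3) = -3/2 ≈ -1.5000)
I = 75/2 (I = (5*(-5))*(-3/2) = -25*(-3/2) = 75/2 ≈ 37.500)
B = 25 (B = (-5)² = 25)
b(Y, a) = 25 + Y (b(Y, a) = Y + 25 = 25 + Y)
I*b(-1*(-6), -4) = 75*(25 - 1*(-6))/2 = 75*(25 + 6)/2 = (75/2)*31 = 2325/2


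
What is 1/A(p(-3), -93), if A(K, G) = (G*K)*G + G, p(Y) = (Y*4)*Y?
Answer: 1/311271 ≈ 3.2126e-6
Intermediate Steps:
p(Y) = 4*Y² (p(Y) = (4*Y)*Y = 4*Y²)
A(K, G) = G + K*G² (A(K, G) = K*G² + G = G + K*G²)
1/A(p(-3), -93) = 1/(-93*(1 - 372*(-3)²)) = 1/(-93*(1 - 372*9)) = 1/(-93*(1 - 93*36)) = 1/(-93*(1 - 3348)) = 1/(-93*(-3347)) = 1/311271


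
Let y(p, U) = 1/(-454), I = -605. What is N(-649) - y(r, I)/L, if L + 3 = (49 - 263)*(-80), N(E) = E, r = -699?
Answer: -5043455581/7771118 ≈ -649.00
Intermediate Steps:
y(p, U) = -1/454
L = 17117 (L = -3 + (49 - 263)*(-80) = -3 - 214*(-80) = -3 + 17120 = 17117)
N(-649) - y(r, I)/L = -649 - (-1)/(454*17117) = -649 - 1*(-1/7771118) = -649 + 1/7771118 = -5043455581/7771118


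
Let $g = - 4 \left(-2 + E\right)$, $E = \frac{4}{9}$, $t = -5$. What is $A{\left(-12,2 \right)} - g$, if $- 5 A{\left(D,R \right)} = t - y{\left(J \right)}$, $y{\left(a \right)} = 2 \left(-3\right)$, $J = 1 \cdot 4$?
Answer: $- \frac{289}{45} \approx -6.4222$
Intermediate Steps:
$J = 4$
$E = \frac{4}{9}$ ($E = 4 \cdot \frac{1}{9} = \frac{4}{9} \approx 0.44444$)
$y{\left(a \right)} = -6$
$g = \frac{56}{9}$ ($g = - 4 \left(-2 + \frac{4}{9}\right) = \left(-4\right) \left(- \frac{14}{9}\right) = \frac{56}{9} \approx 6.2222$)
$A{\left(D,R \right)} = - \frac{1}{5}$ ($A{\left(D,R \right)} = - \frac{-5 - -6}{5} = - \frac{-5 + 6}{5} = \left(- \frac{1}{5}\right) 1 = - \frac{1}{5}$)
$A{\left(-12,2 \right)} - g = - \frac{1}{5} - \frac{56}{9} = - \frac{289}{45}$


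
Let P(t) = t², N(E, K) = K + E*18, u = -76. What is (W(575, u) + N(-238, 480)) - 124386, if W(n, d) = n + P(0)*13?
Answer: -127615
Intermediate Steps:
N(E, K) = K + 18*E
W(n, d) = n (W(n, d) = n + 0²*13 = n + 0*13 = n + 0 = n)
(W(575, u) + N(-238, 480)) - 124386 = (575 + (480 + 18*(-238))) - 124386 = (575 + (480 - 4284)) - 124386 = (575 - 3804) - 124386 = -3229 - 124386 = -127615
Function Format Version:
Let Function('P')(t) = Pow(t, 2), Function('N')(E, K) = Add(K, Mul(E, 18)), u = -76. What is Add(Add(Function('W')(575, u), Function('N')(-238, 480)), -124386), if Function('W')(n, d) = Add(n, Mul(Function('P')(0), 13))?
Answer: -127615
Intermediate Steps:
Function('N')(E, K) = Add(K, Mul(18, E))
Function('W')(n, d) = n (Function('W')(n, d) = Add(n, Mul(Pow(0, 2), 13)) = Add(n, Mul(0, 13)) = Add(n, 0) = n)
Add(Add(Function('W')(575, u), Function('N')(-238, 480)), -124386) = Add(Add(575, Add(480, Mul(18, -238))), -124386) = Add(Add(575, Add(480, -4284)), -124386) = Add(Add(575, -3804), -124386) = Add(-3229, -124386) = -127615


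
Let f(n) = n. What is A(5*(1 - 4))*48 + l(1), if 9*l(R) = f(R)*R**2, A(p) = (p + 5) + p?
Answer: -10799/9 ≈ -1199.9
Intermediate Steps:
A(p) = 5 + 2*p (A(p) = (5 + p) + p = 5 + 2*p)
l(R) = R**3/9 (l(R) = (R*R**2)/9 = R**3/9)
A(5*(1 - 4))*48 + l(1) = (5 + 2*(5*(1 - 4)))*48 + (1/9)*1**3 = (5 + 2*(5*(-3)))*48 + (1/9)*1 = (5 + 2*(-15))*48 + 1/9 = (5 - 30)*48 + 1/9 = -25*48 + 1/9 = -1200 + 1/9 = -10799/9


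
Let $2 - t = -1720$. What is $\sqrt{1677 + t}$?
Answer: $\sqrt{3399} \approx 58.301$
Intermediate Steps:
$t = 1722$ ($t = 2 - -1720 = 2 + 1720 = 1722$)
$\sqrt{1677 + t} = \sqrt{1677 + 1722} = \sqrt{3399}$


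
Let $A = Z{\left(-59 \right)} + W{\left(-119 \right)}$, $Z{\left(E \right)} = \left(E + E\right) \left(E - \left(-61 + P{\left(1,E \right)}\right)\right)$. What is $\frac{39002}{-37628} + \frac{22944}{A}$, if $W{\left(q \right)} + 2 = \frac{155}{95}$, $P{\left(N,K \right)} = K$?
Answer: $- \frac{10868832173}{2573171966} \approx -4.2239$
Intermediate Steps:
$Z{\left(E \right)} = 122 E$ ($Z{\left(E \right)} = \left(E + E\right) \left(E - \left(-61 + E\right)\right) = 2 E 61 = 122 E$)
$W{\left(q \right)} = - \frac{7}{19}$ ($W{\left(q \right)} = -2 + \frac{155}{95} = -2 + 155 \cdot \frac{1}{95} = -2 + \frac{31}{19} = - \frac{7}{19}$)
$A = - \frac{136769}{19}$ ($A = 122 \left(-59\right) - \frac{7}{19} = -7198 - \frac{7}{19} = - \frac{136769}{19} \approx -7198.4$)
$\frac{39002}{-37628} + \frac{22944}{A} = \frac{39002}{-37628} + \frac{22944}{- \frac{136769}{19}} = 39002 \left(- \frac{1}{37628}\right) + 22944 \left(- \frac{19}{136769}\right) = - \frac{19501}{18814} - \frac{435936}{136769} = - \frac{10868832173}{2573171966}$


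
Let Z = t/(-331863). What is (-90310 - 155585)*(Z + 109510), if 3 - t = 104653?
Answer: -425543800171100/15803 ≈ -2.6928e+10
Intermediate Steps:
t = -104650 (t = 3 - 1*104653 = 3 - 104653 = -104650)
Z = 14950/47409 (Z = -104650/(-331863) = -104650*(-1/331863) = 14950/47409 ≈ 0.31534)
(-90310 - 155585)*(Z + 109510) = (-90310 - 155585)*(14950/47409 + 109510) = -245895*5191774540/47409 = -425543800171100/15803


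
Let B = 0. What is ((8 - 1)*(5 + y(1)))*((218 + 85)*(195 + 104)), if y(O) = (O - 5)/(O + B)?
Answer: 634179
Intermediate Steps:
y(O) = (-5 + O)/O (y(O) = (O - 5)/(O + 0) = (-5 + O)/O)
((8 - 1)*(5 + y(1)))*((218 + 85)*(195 + 104)) = ((8 - 1)*(5 + (-5 + 1)/1))*((218 + 85)*(195 + 104)) = (7*(5 + 1*(-4)))*(303*299) = (7*(5 - 4))*90597 = (7*1)*90597 = 7*90597 = 634179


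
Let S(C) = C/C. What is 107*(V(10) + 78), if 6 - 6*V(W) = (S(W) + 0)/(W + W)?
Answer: 1014253/120 ≈ 8452.1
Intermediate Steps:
S(C) = 1
V(W) = 1 - 1/(12*W) (V(W) = 1 - (1 + 0)/(6*(W + W)) = 1 - 1/(6*(2*W)) = 1 - 1/(2*W)/6 = 1 - 1/(12*W))
107*(V(10) + 78) = 107*((-1/12 + 10)/10 + 78) = 107*((⅒)*(119/12) + 78) = 107*(119/120 + 78) = 107*(9479/120) = 1014253/120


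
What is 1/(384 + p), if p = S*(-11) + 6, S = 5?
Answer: 1/335 ≈ 0.0029851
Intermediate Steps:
p = -49 (p = 5*(-11) + 6 = -55 + 6 = -49)
1/(384 + p) = 1/(384 - 49) = 1/335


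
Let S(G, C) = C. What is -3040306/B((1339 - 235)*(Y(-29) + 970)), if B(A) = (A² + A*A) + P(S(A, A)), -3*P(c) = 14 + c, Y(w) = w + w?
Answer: -4560459/3041228181881 ≈ -1.4995e-6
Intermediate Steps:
Y(w) = 2*w
P(c) = -14/3 - c/3 (P(c) = -(14 + c)/3 = -14/3 - c/3)
B(A) = -14/3 + 2*A² - A/3 (B(A) = (A² + A*A) + (-14/3 - A/3) = (A² + A²) + (-14/3 - A/3) = 2*A² + (-14/3 - A/3) = -14/3 + 2*A² - A/3)
-3040306/B((1339 - 235)*(Y(-29) + 970)) = -3040306/(-14/3 + 2*((1339 - 235)*(2*(-29) + 970))² - (1339 - 235)*(2*(-29) + 970)/3) = -3040306/(-14/3 + 2*(1104*(-58 + 970))² - 368*(-58 + 970)) = -3040306/(-14/3 + 2*(1104*912)² - 368*912) = -3040306/(-14/3 + 2*1006848² - ⅓*1006848) = -3040306/(-14/3 + 2*1013742895104 - 335616) = -3040306/(-14/3 + 2027485790208 - 335616) = -3040306/6082456363762/3 = -3040306*3/6082456363762 = -4560459/3041228181881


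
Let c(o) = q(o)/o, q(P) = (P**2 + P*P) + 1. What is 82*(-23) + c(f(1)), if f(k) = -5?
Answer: -9481/5 ≈ -1896.2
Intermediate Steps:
q(P) = 1 + 2*P**2 (q(P) = (P**2 + P**2) + 1 = 2*P**2 + 1 = 1 + 2*P**2)
c(o) = (1 + 2*o**2)/o
82*(-23) + c(f(1)) = 82*(-23) + (1/(-5) + 2*(-5)) = -1886 + (-1/5 - 10) = -1886 - 51/5 = -9481/5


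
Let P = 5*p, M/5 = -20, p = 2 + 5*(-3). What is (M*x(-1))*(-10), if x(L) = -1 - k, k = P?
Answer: 64000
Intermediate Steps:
p = -13 (p = 2 - 15 = -13)
M = -100 (M = 5*(-20) = -100)
P = -65 (P = 5*(-13) = -65)
k = -65
x(L) = 64 (x(L) = -1 - 1*(-65) = -1 + 65 = 64)
(M*x(-1))*(-10) = -100*64*(-10) = -6400*(-10) = 64000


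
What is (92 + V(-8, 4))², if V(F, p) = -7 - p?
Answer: 6561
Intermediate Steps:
(92 + V(-8, 4))² = (92 + (-7 - 1*4))² = (92 + (-7 - 4))² = (92 - 11)² = 81² = 6561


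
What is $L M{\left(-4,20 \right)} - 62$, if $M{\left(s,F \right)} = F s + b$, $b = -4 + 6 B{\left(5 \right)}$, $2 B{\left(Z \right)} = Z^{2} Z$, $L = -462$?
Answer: $-134504$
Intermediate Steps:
$B{\left(Z \right)} = \frac{Z^{3}}{2}$ ($B{\left(Z \right)} = \frac{Z^{2} Z}{2} = \frac{Z^{3}}{2}$)
$b = 371$ ($b = -4 + 6 \frac{5^{3}}{2} = -4 + 6 \cdot \frac{1}{2} \cdot 125 = -4 + 6 \cdot \frac{125}{2} = -4 + 375 = 371$)
$M{\left(s,F \right)} = 371 + F s$ ($M{\left(s,F \right)} = F s + 371 = 371 + F s$)
$L M{\left(-4,20 \right)} - 62 = - 462 \left(371 + 20 \left(-4\right)\right) - 62 = - 462 \left(371 - 80\right) - 62 = \left(-462\right) 291 - 62 = -134442 - 62 = -134504$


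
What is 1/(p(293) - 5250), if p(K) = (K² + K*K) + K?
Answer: 1/166741 ≈ 5.9973e-6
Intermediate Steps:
p(K) = K + 2*K² (p(K) = (K² + K²) + K = 2*K² + K = K + 2*K²)
1/(p(293) - 5250) = 1/(293*(1 + 2*293) - 5250) = 1/(293*(1 + 586) - 5250) = 1/(293*587 - 5250) = 1/(171991 - 5250) = 1/166741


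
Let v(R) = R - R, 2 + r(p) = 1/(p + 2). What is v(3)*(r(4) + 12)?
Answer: 0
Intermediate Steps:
r(p) = -2 + 1/(2 + p) (r(p) = -2 + 1/(p + 2) = -2 + 1/(2 + p))
v(R) = 0
v(3)*(r(4) + 12) = 0*((-3 - 2*4)/(2 + 4) + 12) = 0*((-3 - 8)/6 + 12) = 0*((⅙)*(-11) + 12) = 0*(-11/6 + 12) = 0*(61/6) = 0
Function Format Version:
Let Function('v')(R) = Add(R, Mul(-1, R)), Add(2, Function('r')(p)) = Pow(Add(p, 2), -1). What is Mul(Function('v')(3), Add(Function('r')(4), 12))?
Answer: 0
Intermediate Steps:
Function('r')(p) = Add(-2, Pow(Add(2, p), -1)) (Function('r')(p) = Add(-2, Pow(Add(p, 2), -1)) = Add(-2, Pow(Add(2, p), -1)))
Function('v')(R) = 0
Mul(Function('v')(3), Add(Function('r')(4), 12)) = Mul(0, Add(Mul(Pow(Add(2, 4), -1), Add(-3, Mul(-2, 4))), 12)) = Mul(0, Add(Mul(Pow(6, -1), Add(-3, -8)), 12)) = Mul(0, Add(Mul(Rational(1, 6), -11), 12)) = Mul(0, Add(Rational(-11, 6), 12)) = Mul(0, Rational(61, 6)) = 0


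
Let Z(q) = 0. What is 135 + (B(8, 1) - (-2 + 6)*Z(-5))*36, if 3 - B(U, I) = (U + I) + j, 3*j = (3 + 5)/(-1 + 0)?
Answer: 15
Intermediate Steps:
j = -8/3 (j = ((3 + 5)/(-1 + 0))/3 = (8/(-1))/3 = (8*(-1))/3 = (1/3)*(-8) = -8/3 ≈ -2.6667)
B(U, I) = 17/3 - I - U (B(U, I) = 3 - ((U + I) - 8/3) = 3 - ((I + U) - 8/3) = 3 - (-8/3 + I + U) = 3 + (8/3 - I - U) = 17/3 - I - U)
135 + (B(8, 1) - (-2 + 6)*Z(-5))*36 = 135 + ((17/3 - 1*1 - 1*8) - (-2 + 6)*0)*36 = 135 + ((17/3 - 1 - 8) - 4*0)*36 = 135 + (-10/3 - 1*0)*36 = 135 + (-10/3 + 0)*36 = 135 - 10/3*36 = 135 - 120 = 15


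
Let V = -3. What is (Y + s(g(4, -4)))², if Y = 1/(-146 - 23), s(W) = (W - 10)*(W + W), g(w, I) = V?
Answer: 173738761/28561 ≈ 6083.1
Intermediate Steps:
g(w, I) = -3
s(W) = 2*W*(-10 + W) (s(W) = (-10 + W)*(2*W) = 2*W*(-10 + W))
Y = -1/169 (Y = 1/(-169) = -1/169 ≈ -0.0059172)
(Y + s(g(4, -4)))² = (-1/169 + 2*(-3)*(-10 - 3))² = (-1/169 + 2*(-3)*(-13))² = (-1/169 + 78)² = (13181/169)² = 173738761/28561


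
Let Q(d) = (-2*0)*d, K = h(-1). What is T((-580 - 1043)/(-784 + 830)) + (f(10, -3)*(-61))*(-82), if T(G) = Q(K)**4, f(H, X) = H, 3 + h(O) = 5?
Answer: 50020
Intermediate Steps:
h(O) = 2 (h(O) = -3 + 5 = 2)
K = 2
Q(d) = 0 (Q(d) = 0*d = 0)
T(G) = 0 (T(G) = 0**4 = 0)
T((-580 - 1043)/(-784 + 830)) + (f(10, -3)*(-61))*(-82) = 0 + (10*(-61))*(-82) = 0 - 610*(-82) = 0 + 50020 = 50020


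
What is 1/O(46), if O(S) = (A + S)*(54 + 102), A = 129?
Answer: 1/27300 ≈ 3.6630e-5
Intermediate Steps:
O(S) = 20124 + 156*S (O(S) = (129 + S)*(54 + 102) = (129 + S)*156 = 20124 + 156*S)
1/O(46) = 1/(20124 + 156*46) = 1/(20124 + 7176) = 1/27300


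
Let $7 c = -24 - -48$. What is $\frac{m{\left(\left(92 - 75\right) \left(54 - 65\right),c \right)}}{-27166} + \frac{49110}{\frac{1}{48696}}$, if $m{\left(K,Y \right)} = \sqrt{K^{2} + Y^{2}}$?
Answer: $2391460560 - \frac{\sqrt{1714057}}{190162} \approx 2.3915 \cdot 10^{9}$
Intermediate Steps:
$c = \frac{24}{7}$ ($c = \frac{-24 - -48}{7} = \frac{-24 + 48}{7} = \frac{1}{7} \cdot 24 = \frac{24}{7} \approx 3.4286$)
$\frac{m{\left(\left(92 - 75\right) \left(54 - 65\right),c \right)}}{-27166} + \frac{49110}{\frac{1}{48696}} = \frac{\sqrt{\left(\left(92 - 75\right) \left(54 - 65\right)\right)^{2} + \left(\frac{24}{7}\right)^{2}}}{-27166} + \frac{49110}{\frac{1}{48696}} = \sqrt{\left(17 \left(-11\right)\right)^{2} + \frac{576}{49}} \left(- \frac{1}{27166}\right) + 49110 \frac{1}{\frac{1}{48696}} = \sqrt{\left(-187\right)^{2} + \frac{576}{49}} \left(- \frac{1}{27166}\right) + 49110 \cdot 48696 = \sqrt{34969 + \frac{576}{49}} \left(- \frac{1}{27166}\right) + 2391460560 = \sqrt{\frac{1714057}{49}} \left(- \frac{1}{27166}\right) + 2391460560 = \frac{\sqrt{1714057}}{7} \left(- \frac{1}{27166}\right) + 2391460560 = - \frac{\sqrt{1714057}}{190162} + 2391460560 = 2391460560 - \frac{\sqrt{1714057}}{190162}$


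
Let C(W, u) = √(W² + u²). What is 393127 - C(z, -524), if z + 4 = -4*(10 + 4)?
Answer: 393127 - 4*√17386 ≈ 3.9260e+5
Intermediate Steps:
z = -60 (z = -4 - 4*(10 + 4) = -4 - 4*14 = -4 - 56 = -60)
393127 - C(z, -524) = 393127 - √((-60)² + (-524)²) = 393127 - √(3600 + 274576) = 393127 - √278176 = 393127 - 4*√17386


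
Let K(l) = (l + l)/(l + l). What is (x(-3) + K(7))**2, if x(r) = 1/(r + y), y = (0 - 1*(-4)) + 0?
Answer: 4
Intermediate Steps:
K(l) = 1 (K(l) = (2*l)/((2*l)) = (2*l)*(1/(2*l)) = 1)
y = 4 (y = (0 + 4) + 0 = 4 + 0 = 4)
x(r) = 1/(4 + r) (x(r) = 1/(r + 4) = 1/(4 + r))
(x(-3) + K(7))**2 = (1/(4 - 3) + 1)**2 = (1/1 + 1)**2 = (1 + 1)**2 = 2**2 = 4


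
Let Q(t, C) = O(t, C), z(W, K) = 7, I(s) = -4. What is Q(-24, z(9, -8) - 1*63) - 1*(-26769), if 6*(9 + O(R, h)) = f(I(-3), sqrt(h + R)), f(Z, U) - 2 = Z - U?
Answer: 80279/3 - 2*I*sqrt(5)/3 ≈ 26760.0 - 1.4907*I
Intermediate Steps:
f(Z, U) = 2 + Z - U (f(Z, U) = 2 + (Z - U) = 2 + Z - U)
O(R, h) = -28/3 - sqrt(R + h)/6 (O(R, h) = -9 + (2 - 4 - sqrt(h + R))/6 = -9 + (2 - 4 - sqrt(R + h))/6 = -9 + (-2 - sqrt(R + h))/6 = -9 + (-1/3 - sqrt(R + h)/6) = -28/3 - sqrt(R + h)/6)
Q(t, C) = -28/3 - sqrt(C + t)/6 (Q(t, C) = -28/3 - sqrt(t + C)/6 = -28/3 - sqrt(C + t)/6)
Q(-24, z(9, -8) - 1*63) - 1*(-26769) = (-28/3 - sqrt((7 - 1*63) - 24)/6) - 1*(-26769) = (-28/3 - sqrt((7 - 63) - 24)/6) + 26769 = (-28/3 - sqrt(-56 - 24)/6) + 26769 = (-28/3 - 2*I*sqrt(5)/3) + 26769 = 80279/3 - 2*I*sqrt(5)/3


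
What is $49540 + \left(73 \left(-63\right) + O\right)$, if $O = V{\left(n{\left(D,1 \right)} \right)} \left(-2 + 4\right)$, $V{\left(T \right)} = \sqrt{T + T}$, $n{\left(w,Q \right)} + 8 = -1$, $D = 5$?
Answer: $44941 + 6 i \sqrt{2} \approx 44941.0 + 8.4853 i$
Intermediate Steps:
$n{\left(w,Q \right)} = -9$ ($n{\left(w,Q \right)} = -8 - 1 = -9$)
$V{\left(T \right)} = \sqrt{2} \sqrt{T}$ ($V{\left(T \right)} = \sqrt{2 T} = \sqrt{2} \sqrt{T}$)
$O = 6 i \sqrt{2}$ ($O = \sqrt{2} \sqrt{-9} \left(-2 + 4\right) = \sqrt{2} \cdot 3 i 2 = 3 i \sqrt{2} \cdot 2 = 6 i \sqrt{2} \approx 8.4853 i$)
$49540 + \left(73 \left(-63\right) + O\right) = 49540 + \left(73 \left(-63\right) + 6 i \sqrt{2}\right) = 49540 - \left(4599 - 6 i \sqrt{2}\right) = 44941 + 6 i \sqrt{2}$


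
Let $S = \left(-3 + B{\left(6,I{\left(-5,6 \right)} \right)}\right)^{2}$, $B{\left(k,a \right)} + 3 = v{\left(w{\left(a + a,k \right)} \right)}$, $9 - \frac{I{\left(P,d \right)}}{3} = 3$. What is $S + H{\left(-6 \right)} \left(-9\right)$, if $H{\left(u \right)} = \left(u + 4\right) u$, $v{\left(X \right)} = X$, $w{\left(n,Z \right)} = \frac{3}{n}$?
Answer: $- \frac{10511}{144} \approx -72.993$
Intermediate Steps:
$I{\left(P,d \right)} = 18$ ($I{\left(P,d \right)} = 27 - 9 = 18$)
$B{\left(k,a \right)} = -3 + \frac{3}{2 a}$ ($B{\left(k,a \right)} = -3 + \frac{3}{a + a} = -3 + \frac{3}{2 a}$)
$H{\left(u \right)} = u \left(4 + u\right)$ ($H{\left(u \right)} = \left(4 + u\right) u = u \left(4 + u\right)$)
$S = \frac{5041}{144}$ ($S = \left(-3 - \left(3 - \frac{3}{2 \cdot 18}\right)\right)^{2} = \left(-3 + \left(-3 + \frac{3}{2} \cdot \frac{1}{18}\right)\right)^{2} = \left(-3 + \left(-3 + \frac{1}{12}\right)\right)^{2} = \left(-3 - \frac{35}{12}\right)^{2} = \left(- \frac{71}{12}\right)^{2} = \frac{5041}{144} \approx 35.007$)
$S + H{\left(-6 \right)} \left(-9\right) = \frac{5041}{144} + - 6 \left(4 - 6\right) \left(-9\right) = \frac{5041}{144} + \left(-6\right) \left(-2\right) \left(-9\right) = \frac{5041}{144} + 12 \left(-9\right) = \frac{5041}{144} - 108 = - \frac{10511}{144}$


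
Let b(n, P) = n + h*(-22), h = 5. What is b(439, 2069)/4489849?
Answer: 47/641407 ≈ 7.3276e-5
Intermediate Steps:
b(n, P) = -110 + n (b(n, P) = n + 5*(-22) = n - 110 = -110 + n)
b(439, 2069)/4489849 = (-110 + 439)/4489849 = 329*(1/4489849) = 47/641407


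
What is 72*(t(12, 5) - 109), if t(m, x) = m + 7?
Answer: -6480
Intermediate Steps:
t(m, x) = 7 + m
72*(t(12, 5) - 109) = 72*((7 + 12) - 109) = 72*(19 - 109) = 72*(-90) = -6480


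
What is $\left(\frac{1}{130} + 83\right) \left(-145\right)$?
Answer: $- \frac{312939}{26} \approx -12036.0$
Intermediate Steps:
$\left(\frac{1}{130} + 83\right) \left(-145\right) = \frac{10791}{130} \left(-145\right) = - \frac{312939}{26}$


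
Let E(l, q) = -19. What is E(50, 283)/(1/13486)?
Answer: -256234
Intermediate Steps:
E(50, 283)/(1/13486) = -19/(1/13486) = -19/1/13486 = -19*13486 = -256234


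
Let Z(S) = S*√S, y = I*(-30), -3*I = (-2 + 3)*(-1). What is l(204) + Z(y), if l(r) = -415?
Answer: -415 - 10*I*√10 ≈ -415.0 - 31.623*I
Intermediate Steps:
I = ⅓ (I = -(-2 + 3)*(-1)/3 = -(-1)/3 = -⅓*(-1) = ⅓ ≈ 0.33333)
y = -10 (y = (⅓)*(-30) = -10)
Z(S) = S^(3/2)
l(204) + Z(y) = -415 + (-10)^(3/2) = -415 - 10*I*√10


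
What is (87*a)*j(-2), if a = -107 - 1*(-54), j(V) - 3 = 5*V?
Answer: 32277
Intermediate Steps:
j(V) = 3 + 5*V
a = -53 (a = -107 + 54 = -53)
(87*a)*j(-2) = (87*(-53))*(3 + 5*(-2)) = -4611*(3 - 10) = -4611*(-7) = 32277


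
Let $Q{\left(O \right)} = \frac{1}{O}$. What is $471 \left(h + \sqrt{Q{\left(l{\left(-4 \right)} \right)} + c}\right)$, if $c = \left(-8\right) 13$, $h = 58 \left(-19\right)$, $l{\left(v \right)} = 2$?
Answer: $-519042 + \frac{1413 i \sqrt{46}}{2} \approx -5.1904 \cdot 10^{5} + 4791.7 i$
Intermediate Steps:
$h = -1102$
$c = -104$
$471 \left(h + \sqrt{Q{\left(l{\left(-4 \right)} \right)} + c}\right) = 471 \left(-1102 + \sqrt{\frac{1}{2} - 104}\right) = 471 \left(-1102 + \sqrt{- \frac{207}{2}}\right) = 471 \left(-1102 + \frac{3 i \sqrt{46}}{2}\right) = -519042 + \frac{1413 i \sqrt{46}}{2}$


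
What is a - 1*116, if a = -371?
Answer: -487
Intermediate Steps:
a - 1*116 = -371 - 1*116 = -371 - 116 = -487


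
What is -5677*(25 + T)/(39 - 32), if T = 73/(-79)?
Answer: -1542522/79 ≈ -19526.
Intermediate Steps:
T = -73/79 (T = 73*(-1/79) = -73/79 ≈ -0.92405)
-5677*(25 + T)/(39 - 32) = -5677*(25 - 73/79)/(39 - 32) = -10797654/(79*7) = -5677*1902/553 = -1542522/79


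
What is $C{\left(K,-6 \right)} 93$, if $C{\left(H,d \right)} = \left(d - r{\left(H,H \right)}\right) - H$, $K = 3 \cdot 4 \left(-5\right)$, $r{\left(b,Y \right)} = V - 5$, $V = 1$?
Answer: $5394$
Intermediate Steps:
$r{\left(b,Y \right)} = -4$ ($r{\left(b,Y \right)} = 1 - 5 = -4$)
$K = -60$ ($K = 12 \left(-5\right) = -60$)
$C{\left(H,d \right)} = 4 + d - H$ ($C{\left(H,d \right)} = \left(d - -4\right) - H = \left(d + 4\right) - H = \left(4 + d\right) - H = 4 + d - H$)
$C{\left(K,-6 \right)} 93 = \left(4 - 6 - -60\right) 93 = \left(4 - 6 + 60\right) 93 = 58 \cdot 93 = 5394$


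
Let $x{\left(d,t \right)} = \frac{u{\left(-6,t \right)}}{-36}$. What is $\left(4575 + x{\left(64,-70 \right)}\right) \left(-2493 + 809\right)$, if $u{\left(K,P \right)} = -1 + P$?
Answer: $- \frac{69368591}{9} \approx -7.7076 \cdot 10^{6}$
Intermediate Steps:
$x{\left(d,t \right)} = \frac{1}{36} - \frac{t}{36}$ ($x{\left(d,t \right)} = \frac{-1 + t}{-36} = \left(-1 + t\right) \left(- \frac{1}{36}\right) = \frac{1}{36} - \frac{t}{36}$)
$\left(4575 + x{\left(64,-70 \right)}\right) \left(-2493 + 809\right) = \left(4575 + \left(\frac{1}{36} - - \frac{35}{18}\right)\right) \left(-2493 + 809\right) = \left(4575 + \left(\frac{1}{36} + \frac{35}{18}\right)\right) \left(-1684\right) = \left(4575 + \frac{71}{36}\right) \left(-1684\right) = \frac{164771}{36} \left(-1684\right) = - \frac{69368591}{9}$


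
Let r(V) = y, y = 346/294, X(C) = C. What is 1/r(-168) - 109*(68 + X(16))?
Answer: -1583841/173 ≈ -9155.2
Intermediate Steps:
y = 173/147 (y = 346*(1/294) = 173/147 ≈ 1.1769)
r(V) = 173/147
1/r(-168) - 109*(68 + X(16)) = 1/(173/147) - 109*(68 + 16) = 147/173 - 109*84 = 147/173 - 1*9156 = 147/173 - 9156 = -1583841/173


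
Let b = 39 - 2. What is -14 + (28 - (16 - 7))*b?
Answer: 689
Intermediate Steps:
b = 37
-14 + (28 - (16 - 7))*b = -14 + (28 - (16 - 7))*37 = -14 + (28 - 1*9)*37 = -14 + (28 - 9)*37 = -14 + 19*37 = -14 + 703 = 689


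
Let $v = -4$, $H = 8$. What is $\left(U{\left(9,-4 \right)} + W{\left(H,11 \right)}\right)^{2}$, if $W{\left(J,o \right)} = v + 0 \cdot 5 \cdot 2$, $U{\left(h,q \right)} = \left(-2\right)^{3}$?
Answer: $144$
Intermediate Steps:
$U{\left(h,q \right)} = -8$
$W{\left(J,o \right)} = -4$ ($W{\left(J,o \right)} = -4 + 0 \cdot 5 \cdot 2 = -4 + 0 \cdot 10 = -4 + 0 = -4$)
$\left(U{\left(9,-4 \right)} + W{\left(H,11 \right)}\right)^{2} = \left(-8 - 4\right)^{2} = \left(-12\right)^{2} = 144$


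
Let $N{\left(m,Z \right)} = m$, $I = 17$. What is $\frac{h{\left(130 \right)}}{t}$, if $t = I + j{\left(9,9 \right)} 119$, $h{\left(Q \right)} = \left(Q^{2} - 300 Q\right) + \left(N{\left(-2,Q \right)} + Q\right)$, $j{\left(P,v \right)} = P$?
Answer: $- \frac{5493}{272} \approx -20.195$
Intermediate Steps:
$h{\left(Q \right)} = -2 + Q^{2} - 299 Q$ ($h{\left(Q \right)} = \left(Q^{2} - 300 Q\right) + \left(-2 + Q\right) = -2 + Q^{2} - 299 Q$)
$t = 1088$ ($t = 17 + 9 \cdot 119 = 17 + 1071 = 1088$)
$\frac{h{\left(130 \right)}}{t} = \frac{-2 + 130^{2} - 38870}{1088} = \left(-2 + 16900 - 38870\right) \frac{1}{1088} = \left(-21972\right) \frac{1}{1088} = - \frac{5493}{272}$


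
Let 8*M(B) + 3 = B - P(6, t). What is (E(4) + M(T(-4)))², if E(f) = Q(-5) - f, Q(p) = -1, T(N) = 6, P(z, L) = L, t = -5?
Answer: 16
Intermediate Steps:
M(B) = ¼ + B/8 (M(B) = -3/8 + (B - 1*(-5))/8 = -3/8 + (B + 5)/8 = -3/8 + (5 + B)/8 = -3/8 + (5/8 + B/8) = ¼ + B/8)
E(f) = -1 - f
(E(4) + M(T(-4)))² = ((-1 - 1*4) + (¼ + (⅛)*6))² = ((-1 - 4) + (¼ + ¾))² = (-5 + 1)² = (-4)² = 16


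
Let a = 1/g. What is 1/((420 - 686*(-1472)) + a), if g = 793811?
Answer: 793811/801917397933 ≈ 9.8989e-7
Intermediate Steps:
a = 1/793811 ≈ 1.2597e-6
1/((420 - 686*(-1472)) + a) = 1/((420 - 686*(-1472)) + 1/793811) = 1/((420 + 1009792) + 1/793811) = 1/(1010212 + 1/793811) = 1/(801917397933/793811) = 793811/801917397933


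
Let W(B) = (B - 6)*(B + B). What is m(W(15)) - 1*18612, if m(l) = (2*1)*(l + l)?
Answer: -17532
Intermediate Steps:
W(B) = 2*B*(-6 + B) (W(B) = (-6 + B)*(2*B) = 2*B*(-6 + B))
m(l) = 4*l (m(l) = 2*(2*l) = 4*l)
m(W(15)) - 1*18612 = 4*(2*15*(-6 + 15)) - 1*18612 = 4*(2*15*9) - 18612 = 4*270 - 18612 = 1080 - 18612 = -17532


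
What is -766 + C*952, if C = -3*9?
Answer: -26470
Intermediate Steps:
C = -27
-766 + C*952 = -766 - 27*952 = -766 - 25704 = -26470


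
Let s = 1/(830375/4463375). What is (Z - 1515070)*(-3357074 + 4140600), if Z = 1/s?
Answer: -6055379710952646/5101 ≈ -1.1871e+12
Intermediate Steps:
s = 5101/949 (s = 1/(830375*(1/4463375)) = 1/(949/5101) = 5101/949 ≈ 5.3751)
Z = 949/5101 (Z = 1/(5101/949) = 949/5101 ≈ 0.18604)
(Z - 1515070)*(-3357074 + 4140600) = (949/5101 - 1515070)*(-3357074 + 4140600) = -7728371121/5101*783526 = -6055379710952646/5101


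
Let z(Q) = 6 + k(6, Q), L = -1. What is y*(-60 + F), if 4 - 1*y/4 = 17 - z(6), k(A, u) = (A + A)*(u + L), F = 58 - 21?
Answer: -4876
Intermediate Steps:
F = 37
k(A, u) = 2*A*(-1 + u) (k(A, u) = (A + A)*(u - 1) = (2*A)*(-1 + u) = 2*A*(-1 + u))
z(Q) = -6 + 12*Q (z(Q) = 6 + 2*6*(-1 + Q) = 6 + (-12 + 12*Q) = -6 + 12*Q)
y = 212 (y = 16 - 4*(17 - (-6 + 12*6)) = 16 - 4*(17 - (-6 + 72)) = 16 - 4*(17 - 1*66) = 16 - 4*(17 - 66) = 16 - 4*(-49) = 16 + 196 = 212)
y*(-60 + F) = 212*(-60 + 37) = 212*(-23) = -4876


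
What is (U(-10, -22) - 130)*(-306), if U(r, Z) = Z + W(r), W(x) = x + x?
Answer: 52632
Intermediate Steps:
W(x) = 2*x
U(r, Z) = Z + 2*r
(U(-10, -22) - 130)*(-306) = ((-22 + 2*(-10)) - 130)*(-306) = ((-22 - 20) - 130)*(-306) = (-42 - 130)*(-306) = -172*(-306) = 52632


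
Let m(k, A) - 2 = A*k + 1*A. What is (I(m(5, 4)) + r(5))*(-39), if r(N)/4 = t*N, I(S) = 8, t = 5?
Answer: -4212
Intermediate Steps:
m(k, A) = 2 + A + A*k (m(k, A) = 2 + (A*k + 1*A) = 2 + (A*k + A) = 2 + (A + A*k) = 2 + A + A*k)
r(N) = 20*N (r(N) = 4*(5*N) = 20*N)
(I(m(5, 4)) + r(5))*(-39) = (8 + 20*5)*(-39) = (8 + 100)*(-39) = 108*(-39) = -4212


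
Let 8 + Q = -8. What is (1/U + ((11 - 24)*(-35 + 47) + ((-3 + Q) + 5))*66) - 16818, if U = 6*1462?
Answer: -245949335/8772 ≈ -28038.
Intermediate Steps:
U = 8772
Q = -16 (Q = -8 - 8 = -16)
(1/U + ((11 - 24)*(-35 + 47) + ((-3 + Q) + 5))*66) - 16818 = (1/8772 + ((11 - 24)*(-35 + 47) + ((-3 - 16) + 5))*66) - 16818 = (1/8772 + (-13*12 + (-19 + 5))*66) - 16818 = (1/8772 + (-156 - 14)*66) - 16818 = (1/8772 - 170*66) - 16818 = (1/8772 - 11220) - 16818 = -98421839/8772 - 16818 = -245949335/8772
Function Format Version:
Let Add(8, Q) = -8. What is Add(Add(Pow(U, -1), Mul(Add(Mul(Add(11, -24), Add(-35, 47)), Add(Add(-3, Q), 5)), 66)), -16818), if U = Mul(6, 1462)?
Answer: Rational(-245949335, 8772) ≈ -28038.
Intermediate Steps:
U = 8772
Q = -16 (Q = Add(-8, -8) = -16)
Add(Add(Pow(U, -1), Mul(Add(Mul(Add(11, -24), Add(-35, 47)), Add(Add(-3, Q), 5)), 66)), -16818) = Add(Add(Pow(8772, -1), Mul(Add(Mul(Add(11, -24), Add(-35, 47)), Add(Add(-3, -16), 5)), 66)), -16818) = Add(Add(Rational(1, 8772), Mul(Add(Mul(-13, 12), Add(-19, 5)), 66)), -16818) = Add(Add(Rational(1, 8772), Mul(Add(-156, -14), 66)), -16818) = Add(Add(Rational(1, 8772), Mul(-170, 66)), -16818) = Add(Add(Rational(1, 8772), -11220), -16818) = Add(Rational(-98421839, 8772), -16818) = Rational(-245949335, 8772)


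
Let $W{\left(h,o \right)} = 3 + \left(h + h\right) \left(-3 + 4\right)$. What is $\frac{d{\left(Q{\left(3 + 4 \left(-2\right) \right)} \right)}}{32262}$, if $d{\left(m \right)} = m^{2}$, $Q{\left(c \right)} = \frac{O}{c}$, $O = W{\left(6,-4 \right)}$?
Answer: $\frac{3}{10754} \approx 0.00027897$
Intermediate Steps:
$W{\left(h,o \right)} = 3 + 2 h$ ($W{\left(h,o \right)} = 3 + 2 h 1 = 3 + 2 h$)
$O = 15$ ($O = 3 + 2 \cdot 6 = 3 + 12 = 15$)
$Q{\left(c \right)} = \frac{15}{c}$
$\frac{d{\left(Q{\left(3 + 4 \left(-2\right) \right)} \right)}}{32262} = \frac{\left(\frac{15}{3 + 4 \left(-2\right)}\right)^{2}}{32262} = \left(\frac{15}{3 - 8}\right)^{2} \cdot \frac{1}{32262} = \left(\frac{15}{-5}\right)^{2} \cdot \frac{1}{32262} = \left(15 \left(- \frac{1}{5}\right)\right)^{2} \cdot \frac{1}{32262} = \left(-3\right)^{2} \cdot \frac{1}{32262} = 9 \cdot \frac{1}{32262} = \frac{3}{10754}$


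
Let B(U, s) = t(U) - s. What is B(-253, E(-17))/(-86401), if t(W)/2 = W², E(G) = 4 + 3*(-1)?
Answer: -128017/86401 ≈ -1.4817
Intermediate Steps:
E(G) = 1 (E(G) = 4 - 3 = 1)
t(W) = 2*W²
B(U, s) = -s + 2*U² (B(U, s) = 2*U² - s = -s + 2*U²)
B(-253, E(-17))/(-86401) = (-1*1 + 2*(-253)²)/(-86401) = (-1 + 2*64009)*(-1/86401) = (-1 + 128018)*(-1/86401) = 128017*(-1/86401) = -128017/86401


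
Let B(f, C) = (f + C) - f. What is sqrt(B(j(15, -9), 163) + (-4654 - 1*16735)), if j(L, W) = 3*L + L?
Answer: I*sqrt(21226) ≈ 145.69*I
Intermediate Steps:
j(L, W) = 4*L
B(f, C) = C (B(f, C) = (C + f) - f = C)
sqrt(B(j(15, -9), 163) + (-4654 - 1*16735)) = sqrt(163 + (-4654 - 1*16735)) = sqrt(163 + (-4654 - 16735)) = sqrt(163 - 21389) = sqrt(-21226) = I*sqrt(21226)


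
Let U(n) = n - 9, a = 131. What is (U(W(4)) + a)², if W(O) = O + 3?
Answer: 16641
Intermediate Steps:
W(O) = 3 + O
U(n) = -9 + n
(U(W(4)) + a)² = ((-9 + (3 + 4)) + 131)² = ((-9 + 7) + 131)² = (-2 + 131)² = 129² = 16641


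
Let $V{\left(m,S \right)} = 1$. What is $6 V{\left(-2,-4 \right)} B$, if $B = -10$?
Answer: $-60$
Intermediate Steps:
$6 V{\left(-2,-4 \right)} B = 6 \cdot 1 \left(-10\right) = 6 \left(-10\right) = -60$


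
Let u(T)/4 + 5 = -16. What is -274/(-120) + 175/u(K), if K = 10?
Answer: 1/5 ≈ 0.20000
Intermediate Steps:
u(T) = -84 (u(T) = -20 + 4*(-16) = -20 - 64 = -84)
-274/(-120) + 175/u(K) = -274/(-120) + 175/(-84) = -274*(-1/120) + 175*(-1/84) = 137/60 - 25/12 = 1/5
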